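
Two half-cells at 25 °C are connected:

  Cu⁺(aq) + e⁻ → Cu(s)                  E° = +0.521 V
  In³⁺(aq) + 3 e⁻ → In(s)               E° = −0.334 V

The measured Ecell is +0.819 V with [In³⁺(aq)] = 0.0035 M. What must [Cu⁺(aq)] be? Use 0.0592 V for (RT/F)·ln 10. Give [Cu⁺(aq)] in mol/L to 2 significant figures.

With Cu⁺/Cu at the cathode and In³⁺/In at the anode, E°cell = +0.521 − (−0.334) = +0.855 V (n = 3).
Rearranging E = E° − (0.0592/n)·log Q gives log Q = 3(+0.855 − (+0.819))/0.0592 = 1.824.
The balanced reaction is 3 Cu⁺(aq) + In(s) → 3 Cu(s) + In³⁺(aq), so Q = [In³⁺(aq)] / [Cu⁺(aq)]^3.
Solving for the unknown gives log [Cu⁺(aq)] = −1.427, so [Cu⁺(aq)] ≈ 0.037 M.

0.037 M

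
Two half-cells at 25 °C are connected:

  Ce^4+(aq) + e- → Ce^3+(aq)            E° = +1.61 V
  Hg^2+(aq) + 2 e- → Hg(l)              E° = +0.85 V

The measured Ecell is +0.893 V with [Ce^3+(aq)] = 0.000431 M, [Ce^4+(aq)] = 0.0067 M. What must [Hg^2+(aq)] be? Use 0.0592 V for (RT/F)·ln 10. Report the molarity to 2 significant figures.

The Ce⁴⁺/Ce³⁺ couple has the larger reduction potential, so it is the cathode: E°cell = +1.61 − (+0.85) = +0.76 V and n = 2.
Rearranging E = E° − (0.0592/n)·log Q gives log Q = 2(+0.76 − (+0.893))/0.0592 = −4.493.
Balancing electrons gives 2 Ce^4+(aq) + Hg(l) → 2 Ce^3+(aq) + Hg^2+(aq); thus Q = ([Ce^3+(aq)]^2·[Hg^2+(aq)]) / [Ce^4+(aq)]^2.
Solving for the unknown gives log [Hg^2+(aq)] = −2.110, so [Hg^2+(aq)] ≈ 0.0078 M.

0.0078 M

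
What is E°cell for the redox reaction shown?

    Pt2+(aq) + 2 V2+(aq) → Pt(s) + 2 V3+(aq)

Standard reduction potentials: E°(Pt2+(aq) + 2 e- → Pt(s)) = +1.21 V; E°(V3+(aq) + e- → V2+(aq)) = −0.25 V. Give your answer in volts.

Pt2+(aq) gains electrons, so the Pt²⁺/Pt couple is the cathode; the V³⁺/V²⁺ couple is the anode.
E°cell = E°(cathode) − E°(anode) = +1.21 − (−0.25) = +1.46 V.

+1.46 V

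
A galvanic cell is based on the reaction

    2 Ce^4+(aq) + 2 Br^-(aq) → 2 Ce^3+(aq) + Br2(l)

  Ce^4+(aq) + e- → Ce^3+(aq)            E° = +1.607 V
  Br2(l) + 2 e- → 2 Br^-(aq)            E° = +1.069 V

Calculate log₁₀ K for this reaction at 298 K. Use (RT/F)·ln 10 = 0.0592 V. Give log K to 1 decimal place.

log K = 18.2

The Ce⁴⁺/Ce³⁺ couple is reduced (cathode); E°cell = +1.607 − (+1.069) = +0.538 V with n = 2.
At equilibrium E = 0, so log K = nE°cell / 0.0592 = (2)(+0.538) / 0.0592 = 18.2.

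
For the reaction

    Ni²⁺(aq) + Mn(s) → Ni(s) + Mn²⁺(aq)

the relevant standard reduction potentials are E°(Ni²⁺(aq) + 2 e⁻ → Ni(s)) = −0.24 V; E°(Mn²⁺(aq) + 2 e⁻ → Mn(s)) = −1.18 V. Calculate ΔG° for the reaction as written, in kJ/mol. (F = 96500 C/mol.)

−181 kJ/mol

In the reaction as written Ni²⁺(aq) is reduced, so the Ni²⁺/Ni couple is the cathode and Mn²⁺/Mn is the anode.
E°cell = −0.24 − (−1.18) = +0.94 V; balancing electrons gives n = 2.
ΔG° = −nFE°cell = −(2)(96500)(+0.94) J/mol = −181 kJ/mol.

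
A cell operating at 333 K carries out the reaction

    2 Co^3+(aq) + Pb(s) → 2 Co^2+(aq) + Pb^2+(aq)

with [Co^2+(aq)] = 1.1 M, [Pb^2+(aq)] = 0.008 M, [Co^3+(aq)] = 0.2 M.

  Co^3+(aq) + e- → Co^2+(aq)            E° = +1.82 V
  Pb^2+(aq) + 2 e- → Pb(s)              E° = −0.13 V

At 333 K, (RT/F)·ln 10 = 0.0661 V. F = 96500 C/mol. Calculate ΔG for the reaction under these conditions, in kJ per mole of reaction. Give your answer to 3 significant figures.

E°cell = +1.82 − (−0.13) = +1.95 V; the balanced reaction transfers n = 2 electrons.
The reaction quotient is ([Co^2+(aq)]^2·[Pb^2+(aq)]) / [Co^3+(aq)]^2 = 0.242; by Nernst, E = +1.95 − (0.0661/2)(−0.616) = +1.9704 V.
Then ΔG = −nFE = −2 × 96500 × +1.9704 J/mol = −380 kJ/mol.

−380 kJ/mol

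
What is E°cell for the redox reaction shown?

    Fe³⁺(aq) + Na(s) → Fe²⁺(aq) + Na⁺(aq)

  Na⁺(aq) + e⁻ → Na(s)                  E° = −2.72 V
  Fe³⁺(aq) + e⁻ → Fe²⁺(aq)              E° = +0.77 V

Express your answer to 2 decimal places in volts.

+3.49 V

In the reaction as written, Fe³⁺(aq) is reduced (cathode) and Na⁺(aq) is produced by oxidation at the anode.
E°cell = E°(cathode) − E°(anode) = +0.77 − (−2.72) = +3.49 V.
The positive value indicates the reaction is spontaneous as written.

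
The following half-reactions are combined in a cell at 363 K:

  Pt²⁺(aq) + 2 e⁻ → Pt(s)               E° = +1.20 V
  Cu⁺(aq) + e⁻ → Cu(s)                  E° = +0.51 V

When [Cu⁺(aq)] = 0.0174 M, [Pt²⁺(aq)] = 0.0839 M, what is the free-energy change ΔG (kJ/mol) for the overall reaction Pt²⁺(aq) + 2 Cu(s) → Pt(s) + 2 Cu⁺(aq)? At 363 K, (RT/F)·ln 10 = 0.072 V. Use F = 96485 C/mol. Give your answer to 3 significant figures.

The standard cell potential is +1.20 − (+0.51) = +0.69 V, with n = 2 electrons in the balanced equation.
Here Q = [Cu⁺(aq)]^2 / [Pt²⁺(aq)] = 0.00361 (log Q = −2.443), giving E = +0.69 − (0.072/2)·(−2.443) = +0.7779 V.
Then ΔG = −nFE = −2 × 96485 × +0.7779 J/mol = −150 kJ/mol.

−150 kJ/mol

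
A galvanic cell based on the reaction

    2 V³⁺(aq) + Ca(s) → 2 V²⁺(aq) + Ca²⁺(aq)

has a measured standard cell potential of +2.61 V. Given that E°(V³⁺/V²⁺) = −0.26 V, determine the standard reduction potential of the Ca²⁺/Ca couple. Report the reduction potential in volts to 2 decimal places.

In the reaction as written the V³⁺/V²⁺ couple is reduced (cathode) and Ca²⁺/Ca is oxidized (anode), so E°cell = E°(V³⁺/V²⁺) − E°(Ca²⁺/Ca).
E°(Ca²⁺/Ca) = E°(cathode) − E°cell = −0.26 − (+2.61) = −2.87 V.

−2.87 V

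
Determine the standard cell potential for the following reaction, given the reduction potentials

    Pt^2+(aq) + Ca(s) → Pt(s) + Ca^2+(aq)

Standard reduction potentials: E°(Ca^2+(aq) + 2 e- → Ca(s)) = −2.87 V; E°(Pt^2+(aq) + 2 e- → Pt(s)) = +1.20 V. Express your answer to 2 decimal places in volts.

+4.07 V

In the reaction as written, Pt^2+(aq) is reduced (cathode) and Ca^2+(aq) is produced by oxidation at the anode.
E°cell = E°(cathode) − E°(anode) = +1.20 − (−2.87) = +4.07 V.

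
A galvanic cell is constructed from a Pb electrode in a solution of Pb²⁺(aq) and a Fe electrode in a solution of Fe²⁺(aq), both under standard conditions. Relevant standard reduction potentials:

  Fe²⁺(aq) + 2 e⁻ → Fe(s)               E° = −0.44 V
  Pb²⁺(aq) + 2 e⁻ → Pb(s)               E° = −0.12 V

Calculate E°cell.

+0.32 V

The Pb²⁺/Pb couple has the higher E°, so Pb ion is reduced (cathode) and Fe is oxidized (anode).
E°cell = E°(cathode) − E°(anode) = −0.12 − (−0.44) = +0.32 V.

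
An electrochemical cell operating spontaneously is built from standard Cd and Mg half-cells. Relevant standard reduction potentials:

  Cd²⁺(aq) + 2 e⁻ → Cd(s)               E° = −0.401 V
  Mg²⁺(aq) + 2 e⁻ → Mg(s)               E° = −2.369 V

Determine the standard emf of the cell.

The Cd²⁺/Cd couple has the higher E°, so Cd ion is reduced (cathode) and Mg is oxidized (anode).
E°cell = E°(cathode) − E°(anode) = −0.401 − (−2.369) = +1.968 V.

+1.968 V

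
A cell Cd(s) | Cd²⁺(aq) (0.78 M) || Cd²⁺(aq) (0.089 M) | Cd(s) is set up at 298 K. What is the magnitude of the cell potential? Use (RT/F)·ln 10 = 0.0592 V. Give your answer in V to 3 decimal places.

For a concentration cell E°cell = 0, since both electrodes use the same couple.
The compartment with the higher Cd²⁺(aq) concentration (0.78 M) acts as the cathode; ions are reduced there and produced at the dilute (0.089 M) anode.
With n = 2, Ecell = −(0.0592/2)·log([dilute]/[conc]) = −(0.0592/2)·log(0.089/0.78) = +0.028 V.

0.028 V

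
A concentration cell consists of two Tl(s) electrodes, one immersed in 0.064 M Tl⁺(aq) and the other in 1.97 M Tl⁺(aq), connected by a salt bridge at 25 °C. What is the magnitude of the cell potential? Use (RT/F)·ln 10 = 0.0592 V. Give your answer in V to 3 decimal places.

For a concentration cell E°cell = 0, since both electrodes use the same couple.
The compartment with the higher Tl⁺(aq) concentration (1.97 M) acts as the cathode; ions are reduced there and produced at the dilute (0.064 M) anode.
With n = 1, Ecell = −(0.0592/1)·log([dilute]/[conc]) = −(0.0592/1)·log(0.064/1.97) = +0.088 V.

0.088 V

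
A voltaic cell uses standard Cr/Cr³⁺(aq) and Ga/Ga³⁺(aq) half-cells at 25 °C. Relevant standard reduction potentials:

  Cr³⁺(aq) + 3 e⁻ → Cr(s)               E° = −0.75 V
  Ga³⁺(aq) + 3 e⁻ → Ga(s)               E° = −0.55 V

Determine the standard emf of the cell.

+0.20 V

Of the two couples in this cell, the one with the more positive reduction potential is reduced at the cathode: here that is Ga³⁺/Ga (−0.55 V); Cr³⁺/Cr (−0.75 V) is the anode.
E°cell = E°(cathode) − E°(anode) = −0.55 − (−0.75) = +0.20 V.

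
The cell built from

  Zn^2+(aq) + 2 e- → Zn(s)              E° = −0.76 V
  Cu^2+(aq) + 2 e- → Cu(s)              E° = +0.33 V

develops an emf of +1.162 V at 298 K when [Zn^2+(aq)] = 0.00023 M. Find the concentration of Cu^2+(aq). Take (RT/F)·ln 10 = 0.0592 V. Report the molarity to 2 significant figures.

The Cu²⁺/Cu couple has the larger reduction potential, so it is the cathode: E°cell = +0.33 − (−0.76) = +1.09 V and n = 2.
Since E = E° − (0.0592/n)·log Q, log Q = n(E° − E)/0.0592 = −2.432.
The balanced reaction is Cu^2+(aq) + Zn(s) → Cu(s) + Zn^2+(aq), so Q = [Zn^2+(aq)] / [Cu^2+(aq)].
Solving for the unknown gives log [Cu^2+(aq)] = −1.206, so [Cu^2+(aq)] ≈ 0.062 M.

0.062 M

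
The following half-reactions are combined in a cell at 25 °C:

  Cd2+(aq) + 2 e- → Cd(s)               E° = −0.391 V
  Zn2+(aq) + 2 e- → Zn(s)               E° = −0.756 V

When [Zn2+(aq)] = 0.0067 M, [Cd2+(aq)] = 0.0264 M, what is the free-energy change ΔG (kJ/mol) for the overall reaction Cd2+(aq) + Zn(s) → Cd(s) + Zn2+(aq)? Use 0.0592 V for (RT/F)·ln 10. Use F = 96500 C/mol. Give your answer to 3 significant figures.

−73.8 kJ/mol

With Cd²⁺/Cd reduced at the cathode, E°cell = −0.391 − (−0.756) = +0.365 V and n = 2.
The reaction quotient is [Zn2+(aq)] / [Cd2+(aq)] = 0.254; by Nernst, E = +0.365 − (0.0592/2)(−0.596) = +0.3826 V.
Finally ΔG = −nFE = −(2)(96500 C/mol)(+0.3826 V) = −73.8 kJ/mol.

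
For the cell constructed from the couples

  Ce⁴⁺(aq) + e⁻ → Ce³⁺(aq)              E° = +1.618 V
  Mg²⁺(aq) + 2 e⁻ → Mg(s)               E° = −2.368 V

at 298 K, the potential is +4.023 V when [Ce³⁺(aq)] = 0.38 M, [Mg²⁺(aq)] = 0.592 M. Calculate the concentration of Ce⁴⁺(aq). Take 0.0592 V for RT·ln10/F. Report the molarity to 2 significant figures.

The Ce⁴⁺/Ce³⁺ couple has the larger reduction potential, so it is the cathode: E°cell = +1.618 − (−2.368) = +3.986 V and n = 2.
Rearranging E = E° − (0.0592/n)·log Q gives log Q = 2(+3.986 − (+4.023))/0.0592 = −1.250.
For 2 Ce⁴⁺(aq) + Mg(s) → 2 Ce³⁺(aq) + Mg²⁺(aq), the reaction quotient is Q = ([Ce³⁺(aq)]^2·[Mg²⁺(aq)]) / [Ce⁴⁺(aq)]^2.
Isolating [Ce⁴⁺(aq)] in Q = 10^{−1.250} yields log [Ce⁴⁺(aq)] = 0.091, i.e. 1.2 M.

1.2 M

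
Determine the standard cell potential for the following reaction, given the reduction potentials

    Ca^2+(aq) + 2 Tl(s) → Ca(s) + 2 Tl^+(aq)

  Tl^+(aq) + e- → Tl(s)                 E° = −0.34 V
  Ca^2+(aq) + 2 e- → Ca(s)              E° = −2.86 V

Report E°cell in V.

−2.52 V

In the reaction as written, Ca^2+(aq) is reduced (cathode) and Tl^+(aq) is produced by oxidation at the anode.
E°cell = E°(cathode) − E°(anode) = −2.86 − (−0.34) = −2.52 V.
The negative E°cell means the reaction is non-spontaneous in the direction written.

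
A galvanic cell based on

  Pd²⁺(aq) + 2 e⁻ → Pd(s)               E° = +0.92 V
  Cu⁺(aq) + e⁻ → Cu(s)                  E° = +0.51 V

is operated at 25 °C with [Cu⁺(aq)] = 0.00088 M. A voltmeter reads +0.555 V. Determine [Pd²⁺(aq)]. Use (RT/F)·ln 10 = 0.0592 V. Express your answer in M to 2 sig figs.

Pd²⁺/Pd is the cathode (higher E°); E°cell = +0.92 − (+0.51) = +0.41 V with n = 2.
From the Nernst equation, log Q = n(E° − E)/0.0592 = 2·(+0.41 − (+0.555))/0.0592 = −4.899.
The balanced reaction is Pd²⁺(aq) + 2 Cu(s) → Pd(s) + 2 Cu⁺(aq), so Q = [Cu⁺(aq)]^2 / [Pd²⁺(aq)].
Substituting the known concentrations and solving, log [Pd²⁺(aq)] = −1.212 and [Pd²⁺(aq)] = 0.061 M.

0.061 M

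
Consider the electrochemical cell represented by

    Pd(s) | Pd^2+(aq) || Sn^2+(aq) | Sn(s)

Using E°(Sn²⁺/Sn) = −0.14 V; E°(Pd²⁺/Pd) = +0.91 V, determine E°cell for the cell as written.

By convention the left-hand electrode in cell notation is the anode (oxidation) and the right-hand electrode is the cathode (reduction).
E°cell = E°(right) − E°(left) = −0.14 − (+0.91) = −1.05 V.
The negative sign shows that, as written, the cell would require an external voltage to drive the reaction.

−1.05 V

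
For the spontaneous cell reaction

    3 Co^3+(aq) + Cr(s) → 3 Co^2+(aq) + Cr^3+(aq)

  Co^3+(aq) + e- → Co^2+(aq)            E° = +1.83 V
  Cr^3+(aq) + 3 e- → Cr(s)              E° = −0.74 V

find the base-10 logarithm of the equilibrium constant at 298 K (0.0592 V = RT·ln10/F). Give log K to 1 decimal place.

The Co³⁺/Co²⁺ couple is reduced (cathode); E°cell = +1.83 − (−0.74) = +2.57 V with n = 3.
At equilibrium E = 0, so log K = nE°cell / 0.0592 = (3)(+2.57) / 0.0592 = 130.2.

log K = 130.2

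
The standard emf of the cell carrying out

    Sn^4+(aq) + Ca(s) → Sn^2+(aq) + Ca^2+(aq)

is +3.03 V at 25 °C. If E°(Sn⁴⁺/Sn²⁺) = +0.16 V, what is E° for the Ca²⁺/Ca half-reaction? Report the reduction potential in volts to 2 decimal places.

In the reaction as written the Sn⁴⁺/Sn²⁺ couple is reduced (cathode) and Ca²⁺/Ca is oxidized (anode), so E°cell = E°(Sn⁴⁺/Sn²⁺) − E°(Ca²⁺/Ca).
E°(Ca²⁺/Ca) = E°(cathode) − E°cell = +0.16 − (+3.03) = −2.87 V.

−2.87 V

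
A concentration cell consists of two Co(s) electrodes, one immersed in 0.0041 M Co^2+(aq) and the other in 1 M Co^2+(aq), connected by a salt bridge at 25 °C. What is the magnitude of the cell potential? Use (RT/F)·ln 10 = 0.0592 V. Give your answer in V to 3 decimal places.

0.071 V

For a concentration cell E°cell = 0, since both electrodes use the same couple.
The compartment with the higher Co^2+(aq) concentration (1 M) acts as the cathode; ions are reduced there and produced at the dilute (0.0041 M) anode.
With n = 2, Ecell = −(0.0592/2)·log([dilute]/[conc]) = −(0.0592/2)·log(0.0041/1) = +0.071 V.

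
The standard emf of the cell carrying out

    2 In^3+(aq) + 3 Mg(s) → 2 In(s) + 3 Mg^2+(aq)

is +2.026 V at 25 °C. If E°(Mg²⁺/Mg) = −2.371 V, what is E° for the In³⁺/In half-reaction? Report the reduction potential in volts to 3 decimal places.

−0.345 V

In the reaction as written the In³⁺/In couple is reduced (cathode) and Mg²⁺/Mg is oxidized (anode), so E°cell = E°(In³⁺/In) − E°(Mg²⁺/Mg).
E°(In³⁺/In) = E°cell + E°(anode) = +2.026 + (−2.371) = −0.345 V.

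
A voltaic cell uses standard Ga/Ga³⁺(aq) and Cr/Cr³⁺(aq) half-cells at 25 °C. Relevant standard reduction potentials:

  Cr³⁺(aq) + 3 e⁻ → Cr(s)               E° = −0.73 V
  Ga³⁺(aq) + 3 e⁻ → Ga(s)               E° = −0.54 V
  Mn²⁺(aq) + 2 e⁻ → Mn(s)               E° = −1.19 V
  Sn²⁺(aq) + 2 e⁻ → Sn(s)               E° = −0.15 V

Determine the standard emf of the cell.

Of the two couples in this cell, the one with the more positive reduction potential is reduced at the cathode: here that is Ga³⁺/Ga (−0.54 V); Cr³⁺/Cr (−0.73 V) is the anode.
E°cell = E°(cathode) − E°(anode) = −0.54 − (−0.73) = +0.19 V.

+0.19 V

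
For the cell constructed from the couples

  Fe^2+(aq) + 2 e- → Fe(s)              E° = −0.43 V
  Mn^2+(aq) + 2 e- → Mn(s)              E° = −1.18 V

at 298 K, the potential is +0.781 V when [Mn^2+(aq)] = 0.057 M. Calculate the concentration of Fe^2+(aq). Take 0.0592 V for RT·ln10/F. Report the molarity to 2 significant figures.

Fe²⁺/Fe is the cathode (higher E°); E°cell = −0.43 − (−1.18) = +0.75 V with n = 2.
Rearranging E = E° − (0.0592/n)·log Q gives log Q = 2(+0.75 − (+0.781))/0.0592 = −1.047.
For Fe^2+(aq) + Mn(s) → Fe(s) + Mn^2+(aq), the reaction quotient is Q = [Mn^2+(aq)] / [Fe^2+(aq)].
Isolating [Fe^2+(aq)] in Q = 10^{−1.047} yields log [Fe^2+(aq)] = −0.197, i.e. 0.64 M.

0.64 M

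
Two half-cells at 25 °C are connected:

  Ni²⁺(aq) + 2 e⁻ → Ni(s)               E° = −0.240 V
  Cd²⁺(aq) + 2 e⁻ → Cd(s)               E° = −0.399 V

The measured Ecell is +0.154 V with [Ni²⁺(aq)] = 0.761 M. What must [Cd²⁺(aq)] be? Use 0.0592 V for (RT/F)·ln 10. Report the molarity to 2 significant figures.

With Ni²⁺/Ni at the cathode and Cd²⁺/Cd at the anode, E°cell = −0.240 − (−0.399) = +0.159 V (n = 2).
Since E = E° − (0.0592/n)·log Q, log Q = n(E° − E)/0.0592 = 0.169.
Balancing electrons gives Ni²⁺(aq) + Cd(s) → Ni(s) + Cd²⁺(aq); thus Q = [Cd²⁺(aq)] / [Ni²⁺(aq)].
Solving for the unknown gives log [Cd²⁺(aq)] = 0.050, so [Cd²⁺(aq)] ≈ 1.1 M.

1.1 M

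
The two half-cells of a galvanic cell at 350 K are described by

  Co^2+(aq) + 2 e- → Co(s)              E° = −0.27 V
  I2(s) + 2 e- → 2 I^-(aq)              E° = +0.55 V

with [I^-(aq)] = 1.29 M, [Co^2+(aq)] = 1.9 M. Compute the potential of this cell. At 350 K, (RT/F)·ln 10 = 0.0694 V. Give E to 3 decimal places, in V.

Since E°(I₂/I⁻) > E°(Co²⁺/Co), I₂/I⁻ serves as the cathode.
E°cell = E°cat − E°an = +0.55 − (−0.27) = +0.82 V; n = 2.
Balancing gives I2(s) + Co(s) → 2 I^-(aq) + Co^2+(aq); hence Q = [I^-(aq)]^2·[Co^2+(aq)] = 3.16 (log Q = 0.500).
Applying E = E° − (RT ln10/nF)·log Q gives +0.82 − (0.0694/2)(0.500) = +0.803 V.

+0.803 V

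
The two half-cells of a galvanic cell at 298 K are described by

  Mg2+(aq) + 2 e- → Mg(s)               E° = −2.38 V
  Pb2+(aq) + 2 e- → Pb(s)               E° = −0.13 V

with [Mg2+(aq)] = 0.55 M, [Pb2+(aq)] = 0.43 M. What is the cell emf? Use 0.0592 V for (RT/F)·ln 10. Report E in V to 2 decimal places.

+2.25 V

The Pb²⁺/Pb couple has the more positive E°, so it is the cathode; Mg²⁺/Mg is the anode.
E°cell = E°cat − E°an = −0.13 − (−2.38) = +2.25 V; n = 2.
The balanced reaction is Pb2+(aq) + Mg(s) → Pb(s) + Mg2+(aq), so Q = [Mg2+(aq)] / [Pb2+(aq)] = 1.28 and log Q = 0.107.
Applying E = E° − (RT ln10/nF)·log Q gives +2.25 − (0.0592/2)(0.107) = +2.25 V.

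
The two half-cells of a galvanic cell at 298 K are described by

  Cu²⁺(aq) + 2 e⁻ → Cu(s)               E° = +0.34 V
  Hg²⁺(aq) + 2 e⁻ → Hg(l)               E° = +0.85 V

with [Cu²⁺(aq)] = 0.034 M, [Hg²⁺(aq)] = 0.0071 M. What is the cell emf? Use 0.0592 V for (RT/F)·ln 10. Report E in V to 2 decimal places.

+0.49 V

The Hg²⁺/Hg couple has the more positive E°, so it is the cathode; Cu²⁺/Cu is the anode.
E°cell = +0.85 − (+0.34) = +0.51 V, with n = 2 electrons transferred.
For the overall reaction Hg²⁺(aq) + Cu(s) → Hg(l) + Cu²⁺(aq), Q = [Cu²⁺(aq)] / [Hg²⁺(aq)] = 4.79, giving log Q = 0.680.
Applying E = E° − (RT ln10/nF)·log Q gives +0.51 − (0.0592/2)(0.680) = +0.49 V.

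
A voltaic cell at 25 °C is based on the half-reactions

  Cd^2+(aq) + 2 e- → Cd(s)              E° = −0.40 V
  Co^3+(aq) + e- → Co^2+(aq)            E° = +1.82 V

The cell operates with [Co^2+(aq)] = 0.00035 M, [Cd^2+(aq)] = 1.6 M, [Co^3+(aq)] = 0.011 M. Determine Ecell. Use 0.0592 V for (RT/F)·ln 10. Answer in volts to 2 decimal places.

+2.30 V

The Co³⁺/Co²⁺ couple has the more positive E°, so it is the cathode; Cd²⁺/Cd is the anode.
E°cell = +1.82 − (−0.40) = +2.22 V, with n = 2 electrons transferred.
For the overall reaction 2 Co^3+(aq) + Cd(s) → 2 Co^2+(aq) + Cd^2+(aq), Q = ([Co^2+(aq)]^2·[Cd^2+(aq)]) / [Co^3+(aq)]^2 = 0.00162, giving log Q = −2.791.
By the Nernst equation, E = +2.22 − (0.0592/2)·(−2.791) = +2.30 V.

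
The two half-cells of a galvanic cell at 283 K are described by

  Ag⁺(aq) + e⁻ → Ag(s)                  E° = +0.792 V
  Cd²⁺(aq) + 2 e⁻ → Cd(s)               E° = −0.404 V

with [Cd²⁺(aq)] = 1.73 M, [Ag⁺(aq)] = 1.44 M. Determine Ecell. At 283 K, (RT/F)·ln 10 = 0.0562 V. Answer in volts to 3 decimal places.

+1.198 V

Ag⁺/Ag is reduced (cathode, E° = +0.792 V) and Cd²⁺/Cd is oxidized (anode).
The standard potential is +0.792 − (−0.404) = +1.196 V and the balanced reaction transfers n = 2 electrons.
Balancing gives 2 Ag⁺(aq) + Cd(s) → 2 Ag(s) + Cd²⁺(aq); hence Q = [Cd²⁺(aq)] / [Ag⁺(aq)]^2 = 0.834 (log Q = −0.079).
E = E° − (0.0562/n)·log Q = +1.196 − (0.0562/2)(−0.079) = +1.198 V.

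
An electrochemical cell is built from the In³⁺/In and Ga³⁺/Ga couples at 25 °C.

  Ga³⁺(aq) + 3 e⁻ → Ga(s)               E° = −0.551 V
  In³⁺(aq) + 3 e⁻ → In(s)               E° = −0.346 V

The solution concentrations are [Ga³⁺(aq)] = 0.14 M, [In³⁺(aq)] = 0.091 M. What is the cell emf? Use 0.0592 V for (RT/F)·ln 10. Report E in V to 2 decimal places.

+0.20 V

In³⁺/In is reduced (cathode, E° = −0.346 V) and Ga³⁺/Ga is oxidized (anode).
The standard potential is −0.346 − (−0.551) = +0.205 V and the balanced reaction transfers n = 3 electrons.
For the overall reaction In³⁺(aq) + Ga(s) → In(s) + Ga³⁺(aq), Q = [Ga³⁺(aq)] / [In³⁺(aq)] = 1.54, giving log Q = 0.187.
Applying E = E° − (RT ln10/nF)·log Q gives +0.205 − (0.0592/3)(0.187) = +0.20 V.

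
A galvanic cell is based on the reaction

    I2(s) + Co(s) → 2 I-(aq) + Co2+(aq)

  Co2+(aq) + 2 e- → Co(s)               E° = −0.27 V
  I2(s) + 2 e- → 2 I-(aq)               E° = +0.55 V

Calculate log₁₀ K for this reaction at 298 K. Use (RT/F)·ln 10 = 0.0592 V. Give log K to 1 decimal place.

The I₂/I⁻ couple is reduced (cathode); E°cell = +0.55 − (−0.27) = +0.82 V with n = 2.
At equilibrium E = 0, so log K = nE°cell / 0.0592 = (2)(+0.82) / 0.0592 = 27.7.

log K = 27.7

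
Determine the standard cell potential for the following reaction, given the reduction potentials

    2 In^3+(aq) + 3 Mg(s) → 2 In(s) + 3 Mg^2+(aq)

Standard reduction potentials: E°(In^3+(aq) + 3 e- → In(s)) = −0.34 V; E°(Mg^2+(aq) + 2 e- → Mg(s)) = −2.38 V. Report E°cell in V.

+2.04 V

In^3+(aq) gains electrons, so the In³⁺/In couple is the cathode; the Mg²⁺/Mg couple is the anode.
E°cell = E°(cathode) − E°(anode) = −0.34 − (−2.38) = +2.04 V.
The positive value indicates the reaction is spontaneous as written.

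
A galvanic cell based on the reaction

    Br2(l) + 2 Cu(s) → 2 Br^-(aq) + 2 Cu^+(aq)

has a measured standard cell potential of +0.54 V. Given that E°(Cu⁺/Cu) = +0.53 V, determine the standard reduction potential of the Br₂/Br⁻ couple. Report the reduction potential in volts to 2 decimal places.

In the reaction as written the Br₂/Br⁻ couple is reduced (cathode) and Cu⁺/Cu is oxidized (anode), so E°cell = E°(Br₂/Br⁻) − E°(Cu⁺/Cu).
E°(Br₂/Br⁻) = E°cell + E°(anode) = +0.54 + (+0.53) = +1.07 V.

+1.07 V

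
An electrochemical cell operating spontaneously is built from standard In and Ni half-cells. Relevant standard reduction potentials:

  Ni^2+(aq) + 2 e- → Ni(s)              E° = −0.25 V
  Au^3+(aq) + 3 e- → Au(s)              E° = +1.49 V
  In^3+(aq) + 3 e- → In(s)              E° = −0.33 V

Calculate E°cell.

+0.08 V

Of the two couples in this cell, the one with the more positive reduction potential is reduced at the cathode: here that is Ni²⁺/Ni (−0.25 V); In³⁺/In (−0.33 V) is the anode.
E°cell = E°(cathode) − E°(anode) = −0.25 − (−0.33) = +0.08 V.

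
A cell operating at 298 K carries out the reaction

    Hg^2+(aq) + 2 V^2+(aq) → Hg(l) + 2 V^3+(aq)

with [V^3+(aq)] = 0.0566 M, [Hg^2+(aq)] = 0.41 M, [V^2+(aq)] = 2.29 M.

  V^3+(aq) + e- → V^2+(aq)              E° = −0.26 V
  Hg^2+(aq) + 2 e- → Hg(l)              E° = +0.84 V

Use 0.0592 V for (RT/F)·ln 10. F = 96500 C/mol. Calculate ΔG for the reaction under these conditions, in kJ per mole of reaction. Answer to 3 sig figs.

With Hg²⁺/Hg reduced at the cathode, E°cell = +0.84 − (−0.26) = +1.10 V and n = 2.
Here Q = [V^3+(aq)]^2 / ([Hg^2+(aq)]·[V^2+(aq)]^2) = 0.00149 (log Q = −2.827), giving E = +1.10 − (0.0592/2)·(−2.827) = +1.1837 V.
ΔG = −nFE = −(2)(96500)(+1.1837) J/mol = −228 kJ/mol.

−228 kJ/mol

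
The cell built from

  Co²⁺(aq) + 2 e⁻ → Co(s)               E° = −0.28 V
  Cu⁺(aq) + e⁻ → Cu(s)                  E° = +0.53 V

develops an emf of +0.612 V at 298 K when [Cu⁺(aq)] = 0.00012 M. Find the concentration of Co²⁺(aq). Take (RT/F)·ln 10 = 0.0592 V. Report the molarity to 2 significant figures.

0.070 M

With Cu⁺/Cu at the cathode and Co²⁺/Co at the anode, E°cell = +0.53 − (−0.28) = +0.81 V (n = 2).
Rearranging E = E° − (0.0592/n)·log Q gives log Q = 2(+0.81 − (+0.612))/0.0592 = 6.689.
The balanced reaction is 2 Cu⁺(aq) + Co(s) → 2 Cu(s) + Co²⁺(aq), so Q = [Co²⁺(aq)] / [Cu⁺(aq)]^2.
Substituting the known concentrations and solving, log [Co²⁺(aq)] = −1.153 and [Co²⁺(aq)] = 0.070 M.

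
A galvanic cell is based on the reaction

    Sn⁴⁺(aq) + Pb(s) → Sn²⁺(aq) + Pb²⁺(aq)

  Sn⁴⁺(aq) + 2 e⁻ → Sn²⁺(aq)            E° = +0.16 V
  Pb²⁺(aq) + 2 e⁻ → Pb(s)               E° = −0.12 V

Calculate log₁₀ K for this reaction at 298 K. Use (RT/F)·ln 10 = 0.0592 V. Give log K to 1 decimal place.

log K = 9.5

The Sn⁴⁺/Sn²⁺ couple is reduced (cathode); E°cell = +0.16 − (−0.12) = +0.28 V with n = 2.
At equilibrium E = 0, so log K = nE°cell / 0.0592 = (2)(+0.28) / 0.0592 = 9.5.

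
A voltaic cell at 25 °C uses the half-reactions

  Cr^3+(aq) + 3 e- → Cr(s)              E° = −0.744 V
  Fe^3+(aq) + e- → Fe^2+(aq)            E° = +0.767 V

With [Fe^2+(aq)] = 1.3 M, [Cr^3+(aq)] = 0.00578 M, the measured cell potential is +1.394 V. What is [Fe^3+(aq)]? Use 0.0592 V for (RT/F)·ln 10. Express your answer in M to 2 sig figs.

0.0025 M

Fe³⁺/Fe²⁺ is the cathode (higher E°); E°cell = +0.767 − (−0.744) = +1.511 V with n = 3.
Rearranging E = E° − (0.0592/n)·log Q gives log Q = 3(+1.511 − (+1.394))/0.0592 = 5.929.
For 3 Fe^3+(aq) + Cr(s) → 3 Fe^2+(aq) + Cr^3+(aq), the reaction quotient is Q = ([Fe^2+(aq)]^3·[Cr^3+(aq)]) / [Fe^3+(aq)]^3.
Isolating [Fe^3+(aq)] in Q = 10^{5.929} yields log [Fe^3+(aq)] = −2.608, i.e. 0.0025 M.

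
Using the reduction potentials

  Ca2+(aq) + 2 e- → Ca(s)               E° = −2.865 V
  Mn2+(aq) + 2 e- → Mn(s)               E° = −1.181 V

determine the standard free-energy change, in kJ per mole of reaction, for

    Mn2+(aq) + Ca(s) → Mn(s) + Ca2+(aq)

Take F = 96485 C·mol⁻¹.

In the reaction as written Mn2+(aq) is reduced, so the Mn²⁺/Mn couple is the cathode and Ca²⁺/Ca is the anode.
E°cell = −1.181 − (−2.865) = +1.684 V; balancing electrons gives n = 2.
ΔG° = −nFE°cell = −(2)(96485)(+1.684) J/mol = −325 kJ/mol.

−325 kJ/mol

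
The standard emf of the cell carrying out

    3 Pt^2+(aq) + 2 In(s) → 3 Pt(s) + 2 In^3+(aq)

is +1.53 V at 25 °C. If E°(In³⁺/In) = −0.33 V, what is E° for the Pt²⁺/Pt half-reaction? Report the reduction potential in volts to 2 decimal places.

In the reaction as written the Pt²⁺/Pt couple is reduced (cathode) and In³⁺/In is oxidized (anode), so E°cell = E°(Pt²⁺/Pt) − E°(In³⁺/In).
E°(Pt²⁺/Pt) = E°cell + E°(anode) = +1.53 + (−0.33) = +1.20 V.

+1.20 V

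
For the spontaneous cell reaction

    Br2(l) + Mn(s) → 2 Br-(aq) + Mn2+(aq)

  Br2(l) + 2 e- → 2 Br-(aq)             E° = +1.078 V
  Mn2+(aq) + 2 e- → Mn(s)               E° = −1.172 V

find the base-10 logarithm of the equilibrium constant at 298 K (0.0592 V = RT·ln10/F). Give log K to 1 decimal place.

The Br₂/Br⁻ couple is reduced (cathode); E°cell = +1.078 − (−1.172) = +2.250 V with n = 2.
At equilibrium E = 0, so log K = nE°cell / 0.0592 = (2)(+2.250) / 0.0592 = 76.0.

log K = 76.0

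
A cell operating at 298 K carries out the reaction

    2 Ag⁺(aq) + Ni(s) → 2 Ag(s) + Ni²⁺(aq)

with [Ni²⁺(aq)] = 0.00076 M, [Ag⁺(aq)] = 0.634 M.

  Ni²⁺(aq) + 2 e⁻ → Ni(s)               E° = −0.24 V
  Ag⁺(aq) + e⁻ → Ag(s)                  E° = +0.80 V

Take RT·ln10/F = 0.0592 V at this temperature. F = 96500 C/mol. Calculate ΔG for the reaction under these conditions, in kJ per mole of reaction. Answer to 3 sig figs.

E°cell = +0.80 − (−0.24) = +1.04 V; the balanced reaction transfers n = 2 electrons.
Here Q = [Ni²⁺(aq)] / [Ag⁺(aq)]^2 = 0.00189 (log Q = −2.723), giving E = +1.04 − (0.0592/2)·(−2.723) = +1.1206 V.
Then ΔG = −nFE = −2 × 96500 × +1.1206 J/mol = −216 kJ/mol.

−216 kJ/mol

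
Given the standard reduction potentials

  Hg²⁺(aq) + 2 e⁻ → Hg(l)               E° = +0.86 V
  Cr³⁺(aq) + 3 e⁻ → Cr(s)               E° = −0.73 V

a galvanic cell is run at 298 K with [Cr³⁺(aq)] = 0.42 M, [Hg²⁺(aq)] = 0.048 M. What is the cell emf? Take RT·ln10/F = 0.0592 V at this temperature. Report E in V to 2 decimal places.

+1.56 V

Since E°(Hg²⁺/Hg) > E°(Cr³⁺/Cr), Hg²⁺/Hg serves as the cathode.
The standard potential is +0.86 − (−0.73) = +1.59 V and the balanced reaction transfers n = 6 electrons.
For the overall reaction 3 Hg²⁺(aq) + 2 Cr(s) → 3 Hg(l) + 2 Cr³⁺(aq), Q = [Cr³⁺(aq)]^2 / [Hg²⁺(aq)]^3 = 1.6×10^3, giving log Q = 3.203.
E = E° − (0.0592/n)·log Q = +1.59 − (0.0592/6)(3.203) = +1.56 V.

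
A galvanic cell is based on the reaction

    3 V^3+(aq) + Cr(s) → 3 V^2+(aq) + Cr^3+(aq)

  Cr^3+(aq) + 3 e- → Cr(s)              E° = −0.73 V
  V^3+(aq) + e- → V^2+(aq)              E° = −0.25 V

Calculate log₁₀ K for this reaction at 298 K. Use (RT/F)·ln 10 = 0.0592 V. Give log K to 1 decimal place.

The V³⁺/V²⁺ couple is reduced (cathode); E°cell = −0.25 − (−0.73) = +0.48 V with n = 3.
At equilibrium E = 0, so log K = nE°cell / 0.0592 = (3)(+0.48) / 0.0592 = 24.3.

log K = 24.3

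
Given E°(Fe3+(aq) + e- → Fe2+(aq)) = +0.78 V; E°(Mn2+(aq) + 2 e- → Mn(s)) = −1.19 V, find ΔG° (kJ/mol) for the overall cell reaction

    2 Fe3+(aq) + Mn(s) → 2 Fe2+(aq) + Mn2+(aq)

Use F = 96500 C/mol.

In the reaction as written Fe3+(aq) is reduced, so the Fe³⁺/Fe²⁺ couple is the cathode and Mn²⁺/Mn is the anode.
E°cell = +0.78 − (−1.19) = +1.97 V; balancing electrons gives n = 2.
ΔG° = −nFE°cell = −(2)(96500)(+1.97) J/mol = −380 kJ/mol.

−380 kJ/mol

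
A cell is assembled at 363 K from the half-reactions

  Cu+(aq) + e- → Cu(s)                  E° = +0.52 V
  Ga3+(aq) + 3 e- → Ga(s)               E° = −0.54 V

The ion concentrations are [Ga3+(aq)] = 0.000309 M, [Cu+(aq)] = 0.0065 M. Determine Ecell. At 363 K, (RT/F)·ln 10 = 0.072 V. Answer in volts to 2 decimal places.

Since E°(Cu⁺/Cu) > E°(Ga³⁺/Ga), Cu⁺/Cu serves as the cathode.
The standard potential is +0.52 − (−0.54) = +1.06 V and the balanced reaction transfers n = 3 electrons.
The balanced reaction is 3 Cu+(aq) + Ga(s) → 3 Cu(s) + Ga3+(aq), so Q = [Ga3+(aq)] / [Cu+(aq)]^3 = 1.13×10^3 and log Q = 3.051.
By the Nernst equation, E = +1.06 − (0.072/3)·(3.051) = +0.99 V.

+0.99 V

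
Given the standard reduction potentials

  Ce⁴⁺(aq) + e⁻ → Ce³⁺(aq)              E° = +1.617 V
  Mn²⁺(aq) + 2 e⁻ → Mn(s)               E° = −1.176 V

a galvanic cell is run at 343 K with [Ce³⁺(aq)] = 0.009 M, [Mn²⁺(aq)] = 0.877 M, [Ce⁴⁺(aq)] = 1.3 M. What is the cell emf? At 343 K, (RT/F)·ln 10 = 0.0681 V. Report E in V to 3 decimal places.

+2.942 V

Since E°(Ce⁴⁺/Ce³⁺) > E°(Mn²⁺/Mn), Ce⁴⁺/Ce³⁺ serves as the cathode.
E°cell = +1.617 − (−1.176) = +2.793 V, with n = 2 electrons transferred.
The balanced reaction is 2 Ce⁴⁺(aq) + Mn(s) → 2 Ce³⁺(aq) + Mn²⁺(aq), so Q = ([Ce³⁺(aq)]^2·[Mn²⁺(aq)]) / [Ce⁴⁺(aq)]^2 = 4.2×10^−5 and log Q = −4.376.
E = E° − (0.0681/n)·log Q = +2.793 − (0.0681/2)(−4.376) = +2.942 V.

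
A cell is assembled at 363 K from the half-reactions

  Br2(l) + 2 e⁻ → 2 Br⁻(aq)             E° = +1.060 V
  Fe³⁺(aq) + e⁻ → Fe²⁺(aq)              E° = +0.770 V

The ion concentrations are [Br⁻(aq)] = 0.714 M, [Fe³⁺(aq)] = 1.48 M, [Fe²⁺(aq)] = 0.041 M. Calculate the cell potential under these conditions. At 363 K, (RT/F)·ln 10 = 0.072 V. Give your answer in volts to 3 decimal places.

+0.188 V

The Br₂/Br⁻ couple has the more positive E°, so it is the cathode; Fe³⁺/Fe²⁺ is the anode.
The standard potential is +1.060 − (+0.770) = +0.290 V and the balanced reaction transfers n = 2 electrons.
Balancing gives Br2(l) + 2 Fe²⁺(aq) → 2 Br⁻(aq) + 2 Fe³⁺(aq); hence Q = ([Br⁻(aq)]^2·[Fe³⁺(aq)]^2) / [Fe²⁺(aq)]^2 = 664 (log Q = 2.822).
E = E° − (0.072/n)·log Q = +0.290 − (0.072/2)(2.822) = +0.188 V.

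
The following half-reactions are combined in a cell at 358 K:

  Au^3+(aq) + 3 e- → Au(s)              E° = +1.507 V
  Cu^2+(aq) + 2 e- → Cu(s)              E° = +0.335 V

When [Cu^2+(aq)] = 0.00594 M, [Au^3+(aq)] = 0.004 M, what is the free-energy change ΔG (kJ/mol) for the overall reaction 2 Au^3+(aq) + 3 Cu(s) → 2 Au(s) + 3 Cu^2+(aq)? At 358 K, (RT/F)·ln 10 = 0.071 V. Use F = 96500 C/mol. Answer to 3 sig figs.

−691 kJ/mol

The standard cell potential is +1.507 − (+0.335) = +1.172 V, with n = 6 electrons in the balanced equation.
Here Q = [Cu^2+(aq)]^3 / [Au^3+(aq)]^2 = 0.0131 (log Q = −1.883), giving E = +1.172 − (0.071/6)·(−1.883) = +1.1943 V.
Finally ΔG = −nFE = −(6)(96500 C/mol)(+1.1943 V) = −691 kJ/mol.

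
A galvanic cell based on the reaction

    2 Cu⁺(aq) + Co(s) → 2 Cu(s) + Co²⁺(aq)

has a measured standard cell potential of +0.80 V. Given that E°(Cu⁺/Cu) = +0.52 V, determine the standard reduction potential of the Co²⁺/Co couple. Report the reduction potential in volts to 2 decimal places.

In the reaction as written the Cu⁺/Cu couple is reduced (cathode) and Co²⁺/Co is oxidized (anode), so E°cell = E°(Cu⁺/Cu) − E°(Co²⁺/Co).
E°(Co²⁺/Co) = E°(cathode) − E°cell = +0.52 − (+0.80) = −0.28 V.

−0.28 V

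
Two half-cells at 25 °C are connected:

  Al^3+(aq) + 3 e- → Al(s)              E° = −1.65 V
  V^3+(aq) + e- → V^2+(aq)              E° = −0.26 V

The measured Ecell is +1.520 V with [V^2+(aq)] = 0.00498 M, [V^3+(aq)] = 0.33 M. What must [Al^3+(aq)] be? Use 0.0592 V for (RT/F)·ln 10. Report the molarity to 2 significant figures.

0.075 M

V³⁺/V²⁺ is the cathode (higher E°); E°cell = −0.26 − (−1.65) = +1.39 V with n = 3.
Rearranging E = E° − (0.0592/n)·log Q gives log Q = 3(+1.39 − (+1.520))/0.0592 = −6.588.
The balanced reaction is 3 V^3+(aq) + Al(s) → 3 V^2+(aq) + Al^3+(aq), so Q = ([V^2+(aq)]^3·[Al^3+(aq)]) / [V^3+(aq)]^3.
Isolating [Al^3+(aq)] in Q = 10^{−6.588} yields log [Al^3+(aq)] = −1.124, i.e. 0.075 M.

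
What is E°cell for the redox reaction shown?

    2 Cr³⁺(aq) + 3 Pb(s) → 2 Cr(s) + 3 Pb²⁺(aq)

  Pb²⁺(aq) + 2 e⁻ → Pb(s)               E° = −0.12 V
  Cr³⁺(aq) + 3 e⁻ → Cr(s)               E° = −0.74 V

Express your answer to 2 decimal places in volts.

−0.62 V

In the reaction as written, Cr³⁺(aq) is reduced (cathode) and Pb²⁺(aq) is produced by oxidation at the anode.
E°cell = E°(cathode) − E°(anode) = −0.74 − (−0.12) = −0.62 V.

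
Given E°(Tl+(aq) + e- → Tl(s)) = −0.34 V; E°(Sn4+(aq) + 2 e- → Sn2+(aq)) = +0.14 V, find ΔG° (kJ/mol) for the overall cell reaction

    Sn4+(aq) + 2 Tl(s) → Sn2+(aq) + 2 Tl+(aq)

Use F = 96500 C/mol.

In the reaction as written Sn4+(aq) is reduced, so the Sn⁴⁺/Sn²⁺ couple is the cathode and Tl⁺/Tl is the anode.
E°cell = +0.14 − (−0.34) = +0.48 V; balancing electrons gives n = 2.
ΔG° = −nFE°cell = −(2)(96500)(+0.48) J/mol = −92.6 kJ/mol.

−92.6 kJ/mol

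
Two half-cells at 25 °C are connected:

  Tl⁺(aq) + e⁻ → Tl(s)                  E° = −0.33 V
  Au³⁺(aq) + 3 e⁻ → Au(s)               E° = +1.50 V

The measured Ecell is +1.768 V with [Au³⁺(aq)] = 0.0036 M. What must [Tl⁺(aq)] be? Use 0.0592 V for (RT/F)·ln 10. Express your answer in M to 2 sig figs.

1.7 M

With Au³⁺/Au at the cathode and Tl⁺/Tl at the anode, E°cell = +1.50 − (−0.33) = +1.83 V (n = 3).
Since E = E° − (0.0592/n)·log Q, log Q = n(E° − E)/0.0592 = 3.142.
Balancing electrons gives Au³⁺(aq) + 3 Tl(s) → Au(s) + 3 Tl⁺(aq); thus Q = [Tl⁺(aq)]^3 / [Au³⁺(aq)].
Solving for the unknown gives log [Tl⁺(aq)] = 0.233, so [Tl⁺(aq)] ≈ 1.7 M.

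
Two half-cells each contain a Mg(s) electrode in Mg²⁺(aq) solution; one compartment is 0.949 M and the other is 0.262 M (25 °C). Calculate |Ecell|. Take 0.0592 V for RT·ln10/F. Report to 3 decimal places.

For a concentration cell E°cell = 0, since both electrodes use the same couple.
The compartment with the higher Mg²⁺(aq) concentration (0.949 M) acts as the cathode; ions are reduced there and produced at the dilute (0.262 M) anode.
With n = 2, Ecell = −(0.0592/2)·log([dilute]/[conc]) = −(0.0592/2)·log(0.262/0.949) = +0.017 V.

0.017 V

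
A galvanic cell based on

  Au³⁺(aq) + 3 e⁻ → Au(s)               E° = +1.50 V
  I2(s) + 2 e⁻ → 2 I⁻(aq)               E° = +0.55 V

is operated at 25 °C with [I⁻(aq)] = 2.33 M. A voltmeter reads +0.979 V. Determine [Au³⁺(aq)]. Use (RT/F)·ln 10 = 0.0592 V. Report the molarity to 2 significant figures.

2.3 M

Au³⁺/Au is the cathode (higher E°); E°cell = +1.50 − (+0.55) = +0.95 V with n = 6.
Rearranging E = E° − (0.0592/n)·log Q gives log Q = 6(+0.95 − (+0.979))/0.0592 = −2.939.
For 2 Au³⁺(aq) + 6 I⁻(aq) → 2 Au(s) + 3 I2(s), the reaction quotient is Q = 1 / ([Au³⁺(aq)]^2·[I⁻(aq)]^6).
Solving for the unknown gives log [Au³⁺(aq)] = 0.367, so [Au³⁺(aq)] ≈ 2.3 M.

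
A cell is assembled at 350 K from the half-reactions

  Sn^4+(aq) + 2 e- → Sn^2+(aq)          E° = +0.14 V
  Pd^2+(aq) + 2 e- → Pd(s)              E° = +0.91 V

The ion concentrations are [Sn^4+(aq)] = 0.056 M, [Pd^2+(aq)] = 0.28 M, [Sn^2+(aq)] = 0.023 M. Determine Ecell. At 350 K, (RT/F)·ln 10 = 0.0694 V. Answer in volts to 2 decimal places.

The Pd²⁺/Pd couple has the more positive E°, so it is the cathode; Sn⁴⁺/Sn²⁺ is the anode.
E°cell = +0.91 − (+0.14) = +0.77 V, with n = 2 electrons transferred.
The balanced reaction is Pd^2+(aq) + Sn^2+(aq) → Pd(s) + Sn^4+(aq), so Q = [Sn^4+(aq)] / ([Pd^2+(aq)]·[Sn^2+(aq)]) = 8.7 and log Q = 0.939.
By the Nernst equation, E = +0.77 − (0.0694/2)·(0.939) = +0.74 V.

+0.74 V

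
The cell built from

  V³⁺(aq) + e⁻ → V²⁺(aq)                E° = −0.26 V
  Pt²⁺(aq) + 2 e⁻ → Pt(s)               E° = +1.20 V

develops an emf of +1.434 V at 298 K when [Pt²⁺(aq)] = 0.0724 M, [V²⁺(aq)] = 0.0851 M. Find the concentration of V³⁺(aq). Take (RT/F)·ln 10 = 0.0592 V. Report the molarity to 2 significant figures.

0.063 M

Pt²⁺/Pt is the cathode (higher E°); E°cell = +1.20 − (−0.26) = +1.46 V with n = 2.
From the Nernst equation, log Q = n(E° − E)/0.0592 = 2·(+1.46 − (+1.434))/0.0592 = 0.878.
Balancing electrons gives Pt²⁺(aq) + 2 V²⁺(aq) → Pt(s) + 2 V³⁺(aq); thus Q = [V³⁺(aq)]^2 / ([Pt²⁺(aq)]·[V²⁺(aq)]^2).
Isolating [V³⁺(aq)] in Q = 10^{0.878} yields log [V³⁺(aq)] = −1.201, i.e. 0.063 M.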